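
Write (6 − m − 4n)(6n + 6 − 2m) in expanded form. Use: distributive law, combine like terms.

12n + 36 − 18m + 2mn + 2m^2 − 24n^2

(6 − m − 4n)(6n + 6 − 2m)
= 36n + 36 − 12m − 6mn − 6m + 2m^2 − 24n^2 − 24n + 8mn    [distributive law]
= 12n + 36 − 18m + 2mn + 2m^2 − 24n^2    [combine like terms]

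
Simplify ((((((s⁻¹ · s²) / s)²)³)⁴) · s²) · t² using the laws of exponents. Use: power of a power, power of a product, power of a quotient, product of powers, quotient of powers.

((((((s⁻¹ · s²) / s)²)³)⁴) · s²) · t²
= (((((s⁻¹ · s²) / s)²)¹²) · s²) · t²    [power of a power]
= ((((s⁻¹ · s²) / s)²⁴) · s²) · t²    [power of a power]
= ((((s⁻¹ · s²)²⁴) / (s²⁴)) · s²) · t²    [power of a quotient]
= (((((s⁻¹)²⁴) · ((s²)²⁴)) / (s²⁴)) · s²) · t²    [power of a product]
= (((s⁻²⁴ · ((s²)²⁴)) / (s²⁴)) · s²) · t²    [power of a power]
= (((s⁻²⁴ · s⁴⁸) / (s²⁴)) · s²) · t²    [power of a power]
= ((s²⁴ / (s²⁴)) · s²) · t²    [product of powers]
= (s⁰ · s²) · t²    [quotient of powers]
= s² · t²    [product of powers]
= s²·t²    [rearrange]

s²·t²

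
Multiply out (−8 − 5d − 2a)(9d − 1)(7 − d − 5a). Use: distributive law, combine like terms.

(−8 − 5d − 2a)(9d − 1)(7 − d − 5a)
= (−72d + 8 − 45d^2 + 5d − 18ad + 2a)(7 − d − 5a)    [distributive law]
= (−67d + 8 − 45d^2 − 18ad + 2a)(7 − d − 5a)    [combine like terms]
= −469d + 67d^2 + 335ad + 56 − 8d − 40a − 315d^2 + 45d^3 + 225ad^2 − 126ad + 18ad^2 + 90a^2d + 14a − 2ad − 10a^2    [distributive law]
= −477d − 248d^2 + 207ad + 56 − 26a + 45d^3 + 243ad^2 + 90a^2d − 10a^2    [combine like terms]

−477d − 248d^2 + 207ad + 56 − 26a + 45d^3 + 243ad^2 + 90a^2d − 10a^2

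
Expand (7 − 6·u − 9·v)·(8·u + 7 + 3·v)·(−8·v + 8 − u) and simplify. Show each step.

−790·u·v + 63·u − 398·u^2 − 728·v + 392 + 120·v^2 + 474·u^2·v + 48·u^3 + 747·u·v^2 + 216·v^3

(7 − 6·u − 9·v)·(8·u + 7 + 3·v)·(−8·v + 8 − u)
= (56·u + 49 + 21·v − 48·u^2 − 42·u − 18·u·v − 72·u·v − 63·v − 27·v^2)·(−8·v + 8 − u)    [distributive law]
= (14·u + 49 − 42·v − 48·u^2 − 90·u·v − 27·v^2)·(−8·v + 8 − u)    [combine like terms]
= −112·u·v + 112·u − 14·u^2 − 392·v + 392 − 49·u + 336·v^2 − 336·v + 42·u·v + 384·u^2·v − 384·u^2 + 48·u^3 + 720·u·v^2 − 720·u·v + 90·u^2·v + 216·v^3 − 216·v^2 + 27·u·v^2    [distributive law]
= −790·u·v + 63·u − 398·u^2 − 728·v + 392 + 120·v^2 + 474·u^2·v + 48·u^3 + 747·u·v^2 + 216·v^3    [combine like terms]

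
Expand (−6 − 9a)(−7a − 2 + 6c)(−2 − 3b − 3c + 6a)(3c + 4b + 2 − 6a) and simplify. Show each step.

(−6 − 9a)(−7a − 2 + 6c)(−2 − 3b − 3c + 6a)(3c + 4b + 2 − 6a)
= (42a + 12 − 36c + 63a² + 18a − 54ac)(−2 − 3b − 3c + 6a)(3c + 4b + 2 − 6a)    [distributive law]
= (60a + 12 − 36c + 63a² − 54ac)(−2 − 3b − 3c + 6a)(3c + 4b + 2 − 6a)    [combine like terms]
= (−120a − 180ab − 180ac + 360a² − 24 − 36b − 36c + 72a + 72c + 108bc + 108c² − 216ac − 126a² − 189a²b − 189a²c + 378a³ + 108ac + 162abc + 162ac² − 324a²c)(3c + 4b + 2 − 6a)    [distributive law]
= (−48a − 180ab − 288ac + 234a² − 24 − 36b + 36c + 108bc + 108c² − 189a²b − 513a²c + 378a³ + 162abc + 162ac²)(3c + 4b + 2 − 6a)    [combine like terms]
= −144ac − 192ab − 96a + 288a² − 540abc − 720ab² − 360ab + 1080a²b − 864ac² − 1152abc − 576ac + 1728a²c + 702a²c + 936a²b + 468a² − 1404a³ − 72c − 96b − 48 + 144a − 108bc − 144b² − 72b + 216ab + 108c² + 144bc + 72c − 216ac + 324bc² + 432b²c + 216bc − 648abc + 324c³ + 432bc² + 216c² − 648ac² − 567a²bc − 756a²b² − 378a²b + 1134a³b − 1539a²c² − 2052a²bc − 1026a²c + 3078a³c + 1134a³c + 1512a³b + 756a³ − 2268a⁴ + 486abc² + 648ab²c + 324abc − 972a²bc + 486ac³ + 648abc² + 324ac² − 972a²c²    [distributive law]
= −936ac − 336ab + 48a + 756a² − 2016abc − 720ab² + 1638a²b − 1188ac² + 1404a²c − 648a³ − 168b − 48 + 252bc − 144b² + 324c² + 756bc² + 432b²c + 324c³ − 3591a²bc − 756a²b² + 2646a³b − 2511a²c² + 4212a³c − 2268a⁴ + 1134abc² + 648ab²c + 486ac³    [combine like terms]

−936ac − 336ab + 48a + 756a² − 2016abc − 720ab² + 1638a²b − 1188ac² + 1404a²c − 648a³ − 168b − 48 + 252bc − 144b² + 324c² + 756bc² + 432b²c + 324c³ − 3591a²bc − 756a²b² + 2646a³b − 2511a²c² + 4212a³c − 2268a⁴ + 1134abc² + 648ab²c + 486ac³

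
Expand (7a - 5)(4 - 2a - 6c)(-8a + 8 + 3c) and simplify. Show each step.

-416a² + 464a - 462ac + 112a³ + 294a²c - 126ac² - 160 + 180c + 90c²

(7a - 5)(4 - 2a - 6c)(-8a + 8 + 3c)
= (28a - 14a² - 42ac - 20 + 10a + 30c)(-8a + 8 + 3c)    [distributive law]
= (38a - 14a² - 42ac - 20 + 30c)(-8a + 8 + 3c)    [combine like terms]
= -304a² + 304a + 114ac + 112a³ - 112a² - 42a²c + 336a²c - 336ac - 126ac² + 160a - 160 - 60c - 240ac + 240c + 90c²    [distributive law]
= -416a² + 464a - 462ac + 112a³ + 294a²c - 126ac² - 160 + 180c + 90c²    [combine like terms]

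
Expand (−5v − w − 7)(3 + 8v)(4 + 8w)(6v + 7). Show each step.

−2824v^2 − 2492v − 5840v^2w − 5280vw − 960v^3 − 1920v^3w − 1260w − 592vw^2 − 168w^2 − 384v^2w^2 − 588

(−5v − w − 7)(3 + 8v)(4 + 8w)(6v + 7)
= (−15v − 40v^2 − 3w − 8vw − 21 − 56v)(4 + 8w)(6v + 7)    [distributive law]
= (−71v − 40v^2 − 3w − 8vw − 21)(4 + 8w)(6v + 7)    [combine like terms]
= (−284v − 568vw − 160v^2 − 320v^2w − 12w − 24w^2 − 32vw − 64vw^2 − 84 − 168w)(6v + 7)    [distributive law]
= (−284v − 600vw − 160v^2 − 320v^2w − 180w − 24w^2 − 64vw^2 − 84)(6v + 7)    [combine like terms]
= −1704v^2 − 1988v − 3600v^2w − 4200vw − 960v^3 − 1120v^2 − 1920v^3w − 2240v^2w − 1080vw − 1260w − 144vw^2 − 168w^2 − 384v^2w^2 − 448vw^2 − 504v − 588    [distributive law]
= −2824v^2 − 2492v − 5840v^2w − 5280vw − 960v^3 − 1920v^3w − 1260w − 592vw^2 − 168w^2 − 384v^2w^2 − 588    [combine like terms]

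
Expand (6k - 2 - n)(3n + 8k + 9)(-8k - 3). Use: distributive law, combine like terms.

-80k^2n + 90kn - 384k^3 - 448k^2 + 30k + 45n + 54 + 24kn^2 + 9n^2

(6k - 2 - n)(3n + 8k + 9)(-8k - 3)
= (18kn + 48k^2 + 54k - 6n - 16k - 18 - 3n^2 - 8kn - 9n)(-8k - 3)    [distributive law]
= (10kn + 48k^2 + 38k - 15n - 18 - 3n^2)(-8k - 3)    [combine like terms]
= -80k^2n - 30kn - 384k^3 - 144k^2 - 304k^2 - 114k + 120kn + 45n + 144k + 54 + 24kn^2 + 9n^2    [distributive law]
= -80k^2n + 90kn - 384k^3 - 448k^2 + 30k + 45n + 54 + 24kn^2 + 9n^2    [combine like terms]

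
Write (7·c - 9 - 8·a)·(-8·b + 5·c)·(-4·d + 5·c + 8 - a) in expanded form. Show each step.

(7·c - 9 - 8·a)·(-8·b + 5·c)·(-4·d + 5·c + 8 - a)
= (-56·b·c + 35·c² + 72·b - 45·c + 64·a·b - 40·a·c)·(-4·d + 5·c + 8 - a)    [distributive law]
= 224·b·c·d - 280·b·c² - 448·b·c + 56·a·b·c - 140·c²·d + 175·c³ + 280·c² - 35·a·c² - 288·b·d + 360·b·c + 576·b - 72·a·b + 180·c·d - 225·c² - 360·c + 45·a·c - 256·a·b·d + 320·a·b·c + 512·a·b - 64·a²·b + 160·a·c·d - 200·a·c² - 320·a·c + 40·a²·c    [distributive law]
= 224·b·c·d - 280·b·c² - 88·b·c + 376·a·b·c - 140·c²·d + 175·c³ + 55·c² - 235·a·c² - 288·b·d + 576·b + 440·a·b + 180·c·d - 360·c - 275·a·c - 256·a·b·d - 64·a²·b + 160·a·c·d + 40·a²·c    [combine like terms]

224·b·c·d - 280·b·c² - 88·b·c + 376·a·b·c - 140·c²·d + 175·c³ + 55·c² - 235·a·c² - 288·b·d + 576·b + 440·a·b + 180·c·d - 360·c - 275·a·c - 256·a·b·d - 64·a²·b + 160·a·c·d + 40·a²·c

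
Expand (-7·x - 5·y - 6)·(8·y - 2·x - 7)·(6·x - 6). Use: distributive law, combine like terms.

-276·x^2·y + 198·x·y + 84·x^3 + 282·x^2 - 114·x - 240·x·y^2 + 240·y^2 + 78·y - 252

(-7·x - 5·y - 6)·(8·y - 2·x - 7)·(6·x - 6)
= (-56·x·y + 14·x^2 + 49·x - 40·y^2 + 10·x·y + 35·y - 48·y + 12·x + 42)·(6·x - 6)    [distributive law]
= (-46·x·y + 14·x^2 + 61·x - 40·y^2 - 13·y + 42)·(6·x - 6)    [combine like terms]
= -276·x^2·y + 276·x·y + 84·x^3 - 84·x^2 + 366·x^2 - 366·x - 240·x·y^2 + 240·y^2 - 78·x·y + 78·y + 252·x - 252    [distributive law]
= -276·x^2·y + 198·x·y + 84·x^3 + 282·x^2 - 114·x - 240·x·y^2 + 240·y^2 + 78·y - 252    [combine like terms]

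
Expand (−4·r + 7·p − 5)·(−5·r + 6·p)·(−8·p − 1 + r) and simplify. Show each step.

(−4·r + 7·p − 5)·(−5·r + 6·p)·(−8·p − 1 + r)
= (20·r^2 − 24·p·r − 35·p·r + 42·p^2 + 25·r − 30·p)·(−8·p − 1 + r)    [distributive law]
= (20·r^2 − 59·p·r + 42·p^2 + 25·r − 30·p)·(−8·p − 1 + r)    [combine like terms]
= −160·p·r^2 − 20·r^2 + 20·r^3 + 472·p^2·r + 59·p·r − 59·p·r^2 − 336·p^3 − 42·p^2 + 42·p^2·r − 200·p·r − 25·r + 25·r^2 + 240·p^2 + 30·p − 30·p·r    [distributive law]
= −219·p·r^2 + 5·r^2 + 20·r^3 + 514·p^2·r − 171·p·r − 336·p^3 + 198·p^2 − 25·r + 30·p    [combine like terms]

−219·p·r^2 + 5·r^2 + 20·r^3 + 514·p^2·r − 171·p·r − 336·p^3 + 198·p^2 − 25·r + 30·p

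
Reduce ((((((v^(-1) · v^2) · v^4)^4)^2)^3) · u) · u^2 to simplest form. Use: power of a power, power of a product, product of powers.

u^3v^120

((((((v^(-1) · v^2) · v^4)^4)^2)^3) · u) · u^2
= (((((v^(-1) · v^2) · v^4)^4)^6) · u) · u^2    [power of a power]
= ((((v^(-1) · v^2) · v^4)^24) · u) · u^2    [power of a power]
= ((((v^(-1) · v^2)^24) · ((v^4)^24)) · u) · u^2    [power of a product]
= (((((v^(-1))^24) · ((v^2)^24)) · ((v^4)^24)) · u) · u^2    [power of a product]
= (((v^(-24) · ((v^2)^24)) · ((v^4)^24)) · u) · u^2    [power of a power]
= (((v^(-24) · v^48) · ((v^4)^24)) · u) · u^2    [power of a power]
= ((v^24 · ((v^4)^24)) · u) · u^2    [product of powers]
= ((v^24 · v^96) · u) · u^2    [power of a power]
= (v^120 · u) · u^2    [product of powers]
= u^3v^120    [product of powers]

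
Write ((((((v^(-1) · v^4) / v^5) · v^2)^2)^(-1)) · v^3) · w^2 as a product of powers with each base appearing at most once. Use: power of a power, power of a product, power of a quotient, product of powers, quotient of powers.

v^3w^2

((((((v^(-1) · v^4) / v^5) · v^2)^2)^(-1)) · v^3) · w^2
= (((((v^(-1) · v^4) / v^5) · v^2)^(-2)) · v^3) · w^2    [power of a power]
= (((((v^(-1) · v^4) / v^5)^(-2)) · ((v^2)^(-2))) · v^3) · w^2    [power of a product]
= (((((v^(-1) · v^4)^(-2)) / ((v^5)^(-2))) · ((v^2)^(-2))) · v^3) · w^2    [power of a quotient]
= ((((((v^(-1))^(-2)) · ((v^4)^(-2))) / ((v^5)^(-2))) · ((v^2)^(-2))) · v^3) · w^2    [power of a product]
= ((((v^2 · ((v^4)^(-2))) / ((v^5)^(-2))) · ((v^2)^(-2))) · v^3) · w^2    [power of a power]
= ((((v^2 · v^(-8)) / ((v^5)^(-2))) · ((v^2)^(-2))) · v^3) · w^2    [power of a power]
= (((v^(-6) / ((v^5)^(-2))) · ((v^2)^(-2))) · v^3) · w^2    [product of powers]
= (((v^(-6) / v^(-10)) · ((v^2)^(-2))) · v^3) · w^2    [power of a power]
= ((v^4 · ((v^2)^(-2))) · v^3) · w^2    [quotient of powers]
= ((v^4 · v^(-4)) · v^3) · w^2    [power of a power]
= (v^0 · v^3) · w^2    [product of powers]
= v^3 · w^2    [product of powers]
= v^3w^2    [rearrange]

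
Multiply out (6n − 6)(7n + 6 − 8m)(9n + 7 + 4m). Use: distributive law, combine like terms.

378n³ + 240n² − 264mn² − 366n + 72mn − 192m²n − 252 + 192m + 192m²

(6n − 6)(7n + 6 − 8m)(9n + 7 + 4m)
= (42n² + 36n − 48mn − 42n − 36 + 48m)(9n + 7 + 4m)    [distributive law]
= (42n² − 6n − 48mn − 36 + 48m)(9n + 7 + 4m)    [combine like terms]
= 378n³ + 294n² + 168mn² − 54n² − 42n − 24mn − 432mn² − 336mn − 192m²n − 324n − 252 − 144m + 432mn + 336m + 192m²    [distributive law]
= 378n³ + 240n² − 264mn² − 366n + 72mn − 192m²n − 252 + 192m + 192m²    [combine like terms]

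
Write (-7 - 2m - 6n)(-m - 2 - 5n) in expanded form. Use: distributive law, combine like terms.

11m + 14 + 47n + 2m^2 + 16mn + 30n^2

(-7 - 2m - 6n)(-m - 2 - 5n)
= 7m + 14 + 35n + 2m^2 + 4m + 10mn + 6mn + 12n + 30n^2    [distributive law]
= 11m + 14 + 47n + 2m^2 + 16mn + 30n^2    [combine like terms]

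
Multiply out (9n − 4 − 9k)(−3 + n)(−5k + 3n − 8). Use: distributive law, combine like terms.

(9n − 4 − 9k)(−3 + n)(−5k + 3n − 8)
= (−27n + 9n^2 + 12 − 4n + 27k − 9kn)(−5k + 3n − 8)    [distributive law]
= (−31n + 9n^2 + 12 + 27k − 9kn)(−5k + 3n − 8)    [combine like terms]
= 155kn − 93n^2 + 248n − 45kn^2 + 27n^3 − 72n^2 − 60k + 36n − 96 − 135k^2 + 81kn − 216k + 45k^2n − 27kn^2 + 72kn    [distributive law]
= 308kn − 165n^2 + 284n − 72kn^2 + 27n^3 − 276k − 96 − 135k^2 + 45k^2n    [combine like terms]

308kn − 165n^2 + 284n − 72kn^2 + 27n^3 − 276k − 96 − 135k^2 + 45k^2n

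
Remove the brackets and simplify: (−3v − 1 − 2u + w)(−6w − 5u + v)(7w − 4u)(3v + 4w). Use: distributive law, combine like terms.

315v²w² + 406vw³ + 93uv²w + 279uvw² − 156u²v² − 82u²vw − 63v³w + 36uv³ + 98vw² + 168w³ + 49uvw + 44uw² − 60u²v − 80u²w − 21v²w + 12uv² + 292uw³ + 168u²w² − 120u³v − 160u³w − 168w⁴

(−3v − 1 − 2u + w)(−6w − 5u + v)(7w − 4u)(3v + 4w)
= (18vw + 15uv − 3v² + 6w + 5u − v + 12uw + 10u² − 2uv − 6w² − 5uw + vw)(7w − 4u)(3v + 4w)    [distributive law]
= (19vw + 13uv − 3v² + 6w + 5u − v + 7uw + 10u² − 6w²)(7w − 4u)(3v + 4w)    [combine like terms]
= (133vw² − 76uvw + 91uvw − 52u²v − 21v²w + 12uv² + 42w² − 24uw + 35uw − 20u² − 7vw + 4uv + 49uw² − 28u²w + 70u²w − 40u³ − 42w³ + 24uw²)(3v + 4w)    [distributive law]
= (133vw² + 15uvw − 52u²v − 21v²w + 12uv² + 42w² + 11uw − 20u² − 7vw + 4uv + 73uw² + 42u²w − 40u³ − 42w³)(3v + 4w)    [combine like terms]
= 399v²w² + 532vw³ + 45uv²w + 60uvw² − 156u²v² − 208u²vw − 63v³w − 84v²w² + 36uv³ + 48uv²w + 126vw² + 168w³ + 33uvw + 44uw² − 60u²v − 80u²w − 21v²w − 28vw² + 12uv² + 16uvw + 219uvw² + 292uw³ + 126u²vw + 168u²w² − 120u³v − 160u³w − 126vw³ − 168w⁴    [distributive law]
= 315v²w² + 406vw³ + 93uv²w + 279uvw² − 156u²v² − 82u²vw − 63v³w + 36uv³ + 98vw² + 168w³ + 49uvw + 44uw² − 60u²v − 80u²w − 21v²w + 12uv² + 292uw³ + 168u²w² − 120u³v − 160u³w − 168w⁴    [combine like terms]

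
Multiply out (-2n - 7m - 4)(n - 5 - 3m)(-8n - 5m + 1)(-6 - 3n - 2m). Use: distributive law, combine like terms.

54n³ - 48n⁴ - 86mn³ + 1213mn² + 453m²n² + 762n² + 2909mn + 2434m²n + 864n + 641m³n + 1390m² + 1058m³ + 278m + 210m⁴ - 120

(-2n - 7m - 4)(n - 5 - 3m)(-8n - 5m + 1)(-6 - 3n - 2m)
= (-2n² + 10n + 6mn - 7mn + 35m + 21m² - 4n + 20 + 12m)(-8n - 5m + 1)(-6 - 3n - 2m)    [distributive law]
= (-2n² + 6n - mn + 47m + 21m² + 20)(-8n - 5m + 1)(-6 - 3n - 2m)    [combine like terms]
= (16n³ + 10mn² - 2n² - 48n² - 30mn + 6n + 8mn² + 5m²n - mn - 376mn - 235m² + 47m - 168m²n - 105m³ + 21m² - 160n - 100m + 20)(-6 - 3n - 2m)    [distributive law]
= (16n³ + 18mn² - 50n² - 407mn - 154n - 163m²n - 214m² - 53m - 105m³ + 20)(-6 - 3n - 2m)    [combine like terms]
= -96n³ - 48n⁴ - 32mn³ - 108mn² - 54mn³ - 36m²n² + 300n² + 150n³ + 100mn² + 2442mn + 1221mn² + 814m²n + 924n + 462n² + 308mn + 978m²n + 489m²n² + 326m³n + 1284m² + 642m²n + 428m³ + 318m + 159mn + 106m² + 630m³ + 315m³n + 210m⁴ - 120 - 60n - 40m    [distributive law]
= 54n³ - 48n⁴ - 86mn³ + 1213mn² + 453m²n² + 762n² + 2909mn + 2434m²n + 864n + 641m³n + 1390m² + 1058m³ + 278m + 210m⁴ - 120    [combine like terms]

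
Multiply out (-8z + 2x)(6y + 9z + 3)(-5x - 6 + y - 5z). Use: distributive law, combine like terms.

(-8z + 2x)(6y + 9z + 3)(-5x - 6 + y - 5z)
= (-48yz - 72z² - 24z + 12xy + 18xz + 6x)(-5x - 6 + y - 5z)    [distributive law]
= 240xyz + 288yz - 48y²z + 240yz² + 360xz² + 432z² - 72yz² + 360z³ + 120xz + 144z - 24yz + 120z² - 60x²y - 72xy + 12xy² - 60xyz - 90x²z - 108xz + 18xyz - 90xz² - 30x² - 36x + 6xy - 30xz    [distributive law]
= 198xyz + 264yz - 48y²z + 168yz² + 270xz² + 552z² + 360z³ - 18xz + 144z - 60x²y - 66xy + 12xy² - 90x²z - 30x² - 36x    [combine like terms]

198xyz + 264yz - 48y²z + 168yz² + 270xz² + 552z² + 360z³ - 18xz + 144z - 60x²y - 66xy + 12xy² - 90x²z - 30x² - 36x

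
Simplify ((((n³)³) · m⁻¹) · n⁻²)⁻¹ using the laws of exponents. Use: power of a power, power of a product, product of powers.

((((n³)³) · m⁻¹) · n⁻²)⁻¹
= ((((n³)³) · m⁻¹)⁻¹) · ((n⁻²)⁻¹)    [power of a product]
= ((((n³)³)⁻¹) · ((m⁻¹)⁻¹)) · ((n⁻²)⁻¹)    [power of a product]
= (((n³)⁻³) · ((m⁻¹)⁻¹)) · ((n⁻²)⁻¹)    [power of a power]
= (n⁻⁹ · ((m⁻¹)⁻¹)) · ((n⁻²)⁻¹)    [power of a power]
= (n⁻⁹ · m) · ((n⁻²)⁻¹)    [power of a power]
= (n⁻⁹ · m) · n²    [power of a power]
= mn⁻⁷    [product of powers]

mn⁻⁷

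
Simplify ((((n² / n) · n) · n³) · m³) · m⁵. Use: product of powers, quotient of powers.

((((n² / n) · n) · n³) · m³) · m⁵
= (((n · n) · n³) · m³) · m⁵    [quotient of powers]
= ((n² · n³) · m³) · m⁵    [product of powers]
= (n⁵ · m³) · m⁵    [product of powers]
= m⁸·n⁵    [product of powers]

m⁸·n⁵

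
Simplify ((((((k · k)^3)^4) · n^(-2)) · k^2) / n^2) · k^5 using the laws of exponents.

((((((k · k)^3)^4) · n^(-2)) · k^2) / n^2) · k^5
= (((((k · k)^12) · n^(-2)) · k^2) / n^2) · k^5    [power of a power]
= (((((k^12) · (k^12)) · n^(-2)) · k^2) / n^2) · k^5    [power of a product]
= (((k^24 · n^(-2)) · k^2) / n^2) · k^5    [product of powers]
= k^31n^(-4)    [quotient of powers; product of powers]

k^31n^(-4)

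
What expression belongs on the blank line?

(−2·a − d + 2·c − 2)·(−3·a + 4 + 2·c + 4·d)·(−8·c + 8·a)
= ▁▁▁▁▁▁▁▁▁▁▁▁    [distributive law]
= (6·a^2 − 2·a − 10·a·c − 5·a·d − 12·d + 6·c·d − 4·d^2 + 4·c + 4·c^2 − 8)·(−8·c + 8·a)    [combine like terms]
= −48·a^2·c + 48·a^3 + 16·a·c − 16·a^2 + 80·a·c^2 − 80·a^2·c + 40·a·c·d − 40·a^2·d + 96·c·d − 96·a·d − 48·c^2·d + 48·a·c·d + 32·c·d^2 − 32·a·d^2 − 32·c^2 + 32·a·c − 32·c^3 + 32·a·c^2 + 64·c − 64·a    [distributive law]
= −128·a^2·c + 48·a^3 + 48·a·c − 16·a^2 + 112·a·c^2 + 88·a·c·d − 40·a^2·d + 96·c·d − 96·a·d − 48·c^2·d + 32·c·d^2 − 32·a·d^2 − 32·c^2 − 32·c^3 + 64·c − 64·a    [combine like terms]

After distributive law, the bracketed line is:

(6·a^2 − 8·a − 4·a·c − 8·a·d + 3·a·d − 4·d − 2·c·d − 4·d^2 − 6·a·c + 8·c + 4·c^2 + 8·c·d + 6·a − 8 − 4·c − 8·d)·(−8·c + 8·a)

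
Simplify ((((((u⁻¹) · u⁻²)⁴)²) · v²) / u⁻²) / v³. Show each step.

((((((u⁻¹) · u⁻²)⁴)²) · v²) / u⁻²) / v³
= (((((u⁻¹) · u⁻²)⁸) · v²) / u⁻²) / v³    [power of a power]
= (((((u⁻¹)⁸) · ((u⁻²)⁸)) · v²) / u⁻²) / v³    [power of a product]
= ((((u⁻⁸) · ((u⁻²)⁸)) · v²) / u⁻²) / v³    [power of a power]
= (((u⁻⁸ · u⁻¹⁶) · v²) / u⁻²) / v³    [power of a power]
= ((u⁻²⁴ · v²) / u⁻²) / v³    [product of powers]
= u⁻²²v⁻¹    [quotient of powers]

u⁻²²v⁻¹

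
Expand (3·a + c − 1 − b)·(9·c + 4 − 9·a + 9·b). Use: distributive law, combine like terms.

18·a·c + 21·a − 27·a^2 + 36·a·b + 9·c^2 − 5·c − 4 − 13·b − 9·b^2

(3·a + c − 1 − b)·(9·c + 4 − 9·a + 9·b)
= 27·a·c + 12·a − 27·a^2 + 27·a·b + 9·c^2 + 4·c − 9·a·c + 9·b·c − 9·c − 4 + 9·a − 9·b − 9·b·c − 4·b + 9·a·b − 9·b^2    [distributive law]
= 18·a·c + 21·a − 27·a^2 + 36·a·b + 9·c^2 − 5·c − 4 − 13·b − 9·b^2    [combine like terms]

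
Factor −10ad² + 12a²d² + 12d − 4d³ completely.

−10ad² + 12a²d² + 12d − 4d³
= 2(−5ad² + 6a²d² + 6d − 2d³)    [factor out 2]
= 2d(−5ad + 6a²d + 6 − 2d²)    [factor out d]

2d(−5ad + 6a²d + 6 − 2d²)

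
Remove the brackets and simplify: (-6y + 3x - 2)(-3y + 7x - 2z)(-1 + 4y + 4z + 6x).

(-6y + 3x - 2)(-3y + 7x - 2z)(-1 + 4y + 4z + 6x)
= (18y^2 - 42xy + 12yz - 9xy + 21x^2 - 6xz + 6y - 14x + 4z)(-1 + 4y + 4z + 6x)    [distributive law]
= (18y^2 - 51xy + 12yz + 21x^2 - 6xz + 6y - 14x + 4z)(-1 + 4y + 4z + 6x)    [combine like terms]
= -18y^2 + 72y^3 + 72y^2z + 108xy^2 + 51xy - 204xy^2 - 204xyz - 306x^2y - 12yz + 48y^2z + 48yz^2 + 72xyz - 21x^2 + 84x^2y + 84x^2z + 126x^3 + 6xz - 24xyz - 24xz^2 - 36x^2z - 6y + 24y^2 + 24yz + 36xy + 14x - 56xy - 56xz - 84x^2 - 4z + 16yz + 16z^2 + 24xz    [distributive law]
= 6y^2 + 72y^3 + 120y^2z - 96xy^2 + 31xy - 156xyz - 222x^2y + 28yz + 48yz^2 - 105x^2 + 48x^2z + 126x^3 - 26xz - 24xz^2 - 6y + 14x - 4z + 16z^2    [combine like terms]

6y^2 + 72y^3 + 120y^2z - 96xy^2 + 31xy - 156xyz - 222x^2y + 28yz + 48yz^2 - 105x^2 + 48x^2z + 126x^3 - 26xz - 24xz^2 - 6y + 14x - 4z + 16z^2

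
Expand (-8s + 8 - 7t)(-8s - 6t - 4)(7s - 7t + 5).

(-8s + 8 - 7t)(-8s - 6t - 4)(7s - 7t + 5)
= (64s^2 + 48st + 32s - 64s - 48t - 32 + 56st + 42t^2 + 28t)(7s - 7t + 5)    [distributive law]
= (64s^2 + 104st - 32s - 20t - 32 + 42t^2)(7s - 7t + 5)    [combine like terms]
= 448s^3 - 448s^2t + 320s^2 + 728s^2t - 728st^2 + 520st - 224s^2 + 224st - 160s - 140st + 140t^2 - 100t - 224s + 224t - 160 + 294st^2 - 294t^3 + 210t^2    [distributive law]
= 448s^3 + 280s^2t + 96s^2 - 434st^2 + 604st - 384s + 350t^2 + 124t - 160 - 294t^3    [combine like terms]

448s^3 + 280s^2t + 96s^2 - 434st^2 + 604st - 384s + 350t^2 + 124t - 160 - 294t^3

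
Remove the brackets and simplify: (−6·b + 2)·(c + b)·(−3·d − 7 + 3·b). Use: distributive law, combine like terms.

18·b·c·d + 48·b·c − 18·b^2·c + 18·b^2·d + 48·b^2 − 18·b^3 − 6·c·d − 14·c − 6·b·d − 14·b

(−6·b + 2)·(c + b)·(−3·d − 7 + 3·b)
= (−6·b·c − 6·b^2 + 2·c + 2·b)·(−3·d − 7 + 3·b)    [distributive law]
= 18·b·c·d + 42·b·c − 18·b^2·c + 18·b^2·d + 42·b^2 − 18·b^3 − 6·c·d − 14·c + 6·b·c − 6·b·d − 14·b + 6·b^2    [distributive law]
= 18·b·c·d + 48·b·c − 18·b^2·c + 18·b^2·d + 48·b^2 − 18·b^3 − 6·c·d − 14·c − 6·b·d − 14·b    [combine like terms]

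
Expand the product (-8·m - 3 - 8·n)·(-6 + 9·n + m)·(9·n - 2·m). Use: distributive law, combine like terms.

363·m·n - 90·m^2 - 576·m·n^2 + 88·m^2·n + 16·m^3 + 162·n - 36·m + 189·n^2 - 648·n^3

(-8·m - 3 - 8·n)·(-6 + 9·n + m)·(9·n - 2·m)
= (48·m - 72·m·n - 8·m^2 + 18 - 27·n - 3·m + 48·n - 72·n^2 - 8·m·n)·(9·n - 2·m)    [distributive law]
= (45·m - 80·m·n - 8·m^2 + 18 + 21·n - 72·n^2)·(9·n - 2·m)    [combine like terms]
= 405·m·n - 90·m^2 - 720·m·n^2 + 160·m^2·n - 72·m^2·n + 16·m^3 + 162·n - 36·m + 189·n^2 - 42·m·n - 648·n^3 + 144·m·n^2    [distributive law]
= 363·m·n - 90·m^2 - 576·m·n^2 + 88·m^2·n + 16·m^3 + 162·n - 36·m + 189·n^2 - 648·n^3    [combine like terms]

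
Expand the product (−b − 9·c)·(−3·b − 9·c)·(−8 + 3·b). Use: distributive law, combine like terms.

(−b − 9·c)·(−3·b − 9·c)·(−8 + 3·b)
= (3·b² + 9·b·c + 27·b·c + 81·c²)·(−8 + 3·b)    [distributive law]
= (3·b² + 36·b·c + 81·c²)·(−8 + 3·b)    [combine like terms]
= −24·b² + 9·b³ − 288·b·c + 108·b²·c − 648·c² + 243·b·c²    [distributive law]

−24·b² + 9·b³ − 288·b·c + 108·b²·c − 648·c² + 243·b·c²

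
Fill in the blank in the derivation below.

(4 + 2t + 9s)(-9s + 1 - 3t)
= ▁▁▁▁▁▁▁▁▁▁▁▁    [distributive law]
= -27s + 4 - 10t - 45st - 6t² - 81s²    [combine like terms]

By distributive law:

-36s + 4 - 12t - 18st + 2t - 6t² - 81s² + 9s - 27st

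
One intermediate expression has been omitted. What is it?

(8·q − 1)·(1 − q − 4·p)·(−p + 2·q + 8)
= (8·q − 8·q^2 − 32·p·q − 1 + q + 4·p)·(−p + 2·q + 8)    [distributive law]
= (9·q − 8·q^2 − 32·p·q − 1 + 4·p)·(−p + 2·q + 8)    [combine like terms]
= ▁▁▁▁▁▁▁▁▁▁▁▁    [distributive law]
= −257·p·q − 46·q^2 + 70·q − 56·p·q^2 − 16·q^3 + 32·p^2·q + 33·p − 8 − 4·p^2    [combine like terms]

By distributive law:

−9·p·q + 18·q^2 + 72·q + 8·p·q^2 − 16·q^3 − 64·q^2 + 32·p^2·q − 64·p·q^2 − 256·p·q + p − 2·q − 8 − 4·p^2 + 8·p·q + 32·p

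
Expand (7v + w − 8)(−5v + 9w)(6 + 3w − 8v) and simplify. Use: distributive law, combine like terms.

−530v² − 569v²w + 280v³ + 1044vw + 102vw² − 162w² + 27w³ + 240v − 432w

(7v + w − 8)(−5v + 9w)(6 + 3w − 8v)
= (−35v² + 63vw − 5vw + 9w² + 40v − 72w)(6 + 3w − 8v)    [distributive law]
= (−35v² + 58vw + 9w² + 40v − 72w)(6 + 3w − 8v)    [combine like terms]
= −210v² − 105v²w + 280v³ + 348vw + 174vw² − 464v²w + 54w² + 27w³ − 72vw² + 240v + 120vw − 320v² − 432w − 216w² + 576vw    [distributive law]
= −530v² − 569v²w + 280v³ + 1044vw + 102vw² − 162w² + 27w³ + 240v − 432w    [combine like terms]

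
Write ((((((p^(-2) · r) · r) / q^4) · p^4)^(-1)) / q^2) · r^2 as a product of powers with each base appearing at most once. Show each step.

((((((p^(-2) · r) · r) / q^4) · p^4)^(-1)) / q^2) · r^2
= ((((((p^(-2) · r) · r) / q^4)^(-1)) · ((p^4)^(-1))) / q^2) · r^2    [power of a product]
= ((((((p^(-2) · r) · r)^(-1)) / ((q^4)^(-1))) · ((p^4)^(-1))) / q^2) · r^2    [power of a quotient]
= ((((((p^(-2) · r)^(-1)) · (r^(-1))) / ((q^4)^(-1))) · ((p^4)^(-1))) / q^2) · r^2    [power of a product]
= (((((((p^(-2))^(-1)) · (r^(-1))) · (r^(-1))) / ((q^4)^(-1))) · ((p^4)^(-1))) / q^2) · r^2    [power of a product]
= (((((p^2 · (r^(-1))) · (r^(-1))) / ((q^4)^(-1))) · ((p^4)^(-1))) / q^2) · r^2    [power of a power]
= (((((p^2 · r^(-1)) · r^(-1)) / q^(-4)) · ((p^4)^(-1))) / q^2) · r^2    [power of a power]
= (((((p^2 · r^(-1)) · r^(-1)) / q^(-4)) · p^(-4)) / q^2) · r^2    [power of a power]
= p^(-2)·q^2    [quotient of powers; product of powers]

p^(-2)·q^2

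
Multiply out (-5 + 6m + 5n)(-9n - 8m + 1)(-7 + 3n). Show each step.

(-5 + 6m + 5n)(-9n - 8m + 1)(-7 + 3n)
= (45n + 40m - 5 - 54mn - 48m^2 + 6m - 45n^2 - 40mn + 5n)(-7 + 3n)    [distributive law]
= (50n + 46m - 5 - 94mn - 48m^2 - 45n^2)(-7 + 3n)    [combine like terms]
= -350n + 150n^2 - 322m + 138mn + 35 - 15n + 658mn - 282mn^2 + 336m^2 - 144m^2n + 315n^2 - 135n^3    [distributive law]
= -365n + 465n^2 - 322m + 796mn + 35 - 282mn^2 + 336m^2 - 144m^2n - 135n^3    [combine like terms]

-365n + 465n^2 - 322m + 796mn + 35 - 282mn^2 + 336m^2 - 144m^2n - 135n^3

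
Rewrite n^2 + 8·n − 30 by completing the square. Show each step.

(n + 4)^2 − 46

n^2 + 8·n − 30
= n^2 + 8·n + 16 − 16 − 30    [add and subtract 16]
= (n + 4)^2 − 16 − 30    [perfect-square identity]
= (n + 4)^2 − 46    [combine constants]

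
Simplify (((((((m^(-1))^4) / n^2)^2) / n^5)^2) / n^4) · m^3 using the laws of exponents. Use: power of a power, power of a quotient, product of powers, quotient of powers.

(((((((m^(-1))^4) / n^2)^2) / n^5)^2) / n^4) · m^3
= (((((((m^(-1))^4) / n^2)^2)^2) / ((n^5)^2)) / n^4) · m^3    [power of a quotient]
= ((((((m^(-1))^4) / n^2)^4) / ((n^5)^2)) / n^4) · m^3    [power of a power]
= ((((((m^(-1))^4)^4) / ((n^2)^4)) / ((n^5)^2)) / n^4) · m^3    [power of a quotient]
= (((((m^(-1))^16) / ((n^2)^4)) / ((n^5)^2)) / n^4) · m^3    [power of a power]
= (((m^(-16) / ((n^2)^4)) / ((n^5)^2)) / n^4) · m^3    [power of a power]
= (((m^(-16) / n^8) / ((n^5)^2)) / n^4) · m^3    [power of a power]
= (((m^(-16) / n^8) / n^10) / n^4) · m^3    [power of a power]
= m^(-13)n^(-22)    [quotient of powers; product of powers]

m^(-13)n^(-22)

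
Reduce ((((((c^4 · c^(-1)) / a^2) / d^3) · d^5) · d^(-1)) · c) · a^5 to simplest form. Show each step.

a^3·c^4·d

((((((c^4 · c^(-1)) / a^2) / d^3) · d^5) · d^(-1)) · c) · a^5
= (((((c^3 / a^2) / d^3) · d^5) · d^(-1)) · c) · a^5    [product of powers]
= a^3·c^4·d    [quotient of powers; product of powers]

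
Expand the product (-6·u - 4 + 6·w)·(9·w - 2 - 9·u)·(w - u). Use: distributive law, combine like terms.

(-6·u - 4 + 6·w)·(9·w - 2 - 9·u)·(w - u)
= (-54·u·w + 12·u + 54·u^2 - 36·w + 8 + 36·u + 54·w^2 - 12·w - 54·u·w)·(w - u)    [distributive law]
= (-108·u·w + 48·u + 54·u^2 - 48·w + 8 + 54·w^2)·(w - u)    [combine like terms]
= -108·u·w^2 + 108·u^2·w + 48·u·w - 48·u^2 + 54·u^2·w - 54·u^3 - 48·w^2 + 48·u·w + 8·w - 8·u + 54·w^3 - 54·u·w^2    [distributive law]
= -162·u·w^2 + 162·u^2·w + 96·u·w - 48·u^2 - 54·u^3 - 48·w^2 + 8·w - 8·u + 54·w^3    [combine like terms]

-162·u·w^2 + 162·u^2·w + 96·u·w - 48·u^2 - 54·u^3 - 48·w^2 + 8·w - 8·u + 54·w^3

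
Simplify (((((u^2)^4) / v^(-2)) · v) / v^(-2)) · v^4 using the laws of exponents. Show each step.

u^8v^9

(((((u^2)^4) / v^(-2)) · v) / v^(-2)) · v^4
= (((u^8 / v^(-2)) · v) / v^(-2)) · v^4    [power of a power]
= u^8v^9    [quotient of powers; product of powers]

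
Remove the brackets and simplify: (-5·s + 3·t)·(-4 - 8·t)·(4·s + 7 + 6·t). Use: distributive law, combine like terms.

80·s² + 140·s + 352·s·t + 160·s²·t + 144·s·t² - 84·t - 240·t² - 144·t³

(-5·s + 3·t)·(-4 - 8·t)·(4·s + 7 + 6·t)
= (20·s + 40·s·t - 12·t - 24·t²)·(4·s + 7 + 6·t)    [distributive law]
= 80·s² + 140·s + 120·s·t + 160·s²·t + 280·s·t + 240·s·t² - 48·s·t - 84·t - 72·t² - 96·s·t² - 168·t² - 144·t³    [distributive law]
= 80·s² + 140·s + 352·s·t + 160·s²·t + 144·s·t² - 84·t - 240·t² - 144·t³    [combine like terms]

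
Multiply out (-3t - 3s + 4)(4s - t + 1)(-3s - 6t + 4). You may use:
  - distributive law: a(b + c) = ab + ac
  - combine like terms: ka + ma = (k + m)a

99s^2t + 45st^2 - 93st - 18t^3 + 54t^2 - 52t + 36s^3 - 87s^2 + 40s + 16

(-3t - 3s + 4)(4s - t + 1)(-3s - 6t + 4)
= (-12st + 3t^2 - 3t - 12s^2 + 3st - 3s + 16s - 4t + 4)(-3s - 6t + 4)    [distributive law]
= (-9st + 3t^2 - 7t - 12s^2 + 13s + 4)(-3s - 6t + 4)    [combine like terms]
= 27s^2t + 54st^2 - 36st - 9st^2 - 18t^3 + 12t^2 + 21st + 42t^2 - 28t + 36s^3 + 72s^2t - 48s^2 - 39s^2 - 78st + 52s - 12s - 24t + 16    [distributive law]
= 99s^2t + 45st^2 - 93st - 18t^3 + 54t^2 - 52t + 36s^3 - 87s^2 + 40s + 16    [combine like terms]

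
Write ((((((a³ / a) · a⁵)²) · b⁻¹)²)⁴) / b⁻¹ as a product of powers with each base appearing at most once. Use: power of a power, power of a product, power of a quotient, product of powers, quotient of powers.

((((((a³ / a) · a⁵)²) · b⁻¹)²)⁴) / b⁻¹
= (((((a³ / a) · a⁵)²) · b⁻¹)⁸) / b⁻¹    [power of a power]
= (((((a³ / a) · a⁵)²)⁸) · ((b⁻¹)⁸)) / b⁻¹    [power of a product]
= ((((a³ / a) · a⁵)¹⁶) · ((b⁻¹)⁸)) / b⁻¹    [power of a power]
= ((((a³ / a)¹⁶) · ((a⁵)¹⁶)) · ((b⁻¹)⁸)) / b⁻¹    [power of a product]
= (((((a³)¹⁶) / (a¹⁶)) · ((a⁵)¹⁶)) · ((b⁻¹)⁸)) / b⁻¹    [power of a quotient]
= (((a⁴⁸ / (a¹⁶)) · ((a⁵)¹⁶)) · ((b⁻¹)⁸)) / b⁻¹    [power of a power]
= ((a³² · ((a⁵)¹⁶)) · ((b⁻¹)⁸)) / b⁻¹    [quotient of powers]
= ((a³² · a⁸⁰) · ((b⁻¹)⁸)) / b⁻¹    [power of a power]
= (a¹¹² · ((b⁻¹)⁸)) / b⁻¹    [product of powers]
= (a¹¹² · b⁻⁸) / b⁻¹    [power of a power]
= a¹¹²b⁻⁷    [quotient of powers]

a¹¹²b⁻⁷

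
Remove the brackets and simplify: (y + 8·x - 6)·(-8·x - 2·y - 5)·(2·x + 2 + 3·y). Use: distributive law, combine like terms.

-240·x²·y - 10·x·y - 76·x·y² + 17·y² - 6·y³ + 104·y - 128·x³ - 112·x² + 76·x + 60

(y + 8·x - 6)·(-8·x - 2·y - 5)·(2·x + 2 + 3·y)
= (-8·x·y - 2·y² - 5·y - 64·x² - 16·x·y - 40·x + 48·x + 12·y + 30)·(2·x + 2 + 3·y)    [distributive law]
= (-24·x·y - 2·y² + 7·y - 64·x² + 8·x + 30)·(2·x + 2 + 3·y)    [combine like terms]
= -48·x²·y - 48·x·y - 72·x·y² - 4·x·y² - 4·y² - 6·y³ + 14·x·y + 14·y + 21·y² - 128·x³ - 128·x² - 192·x²·y + 16·x² + 16·x + 24·x·y + 60·x + 60 + 90·y    [distributive law]
= -240·x²·y - 10·x·y - 76·x·y² + 17·y² - 6·y³ + 104·y - 128·x³ - 112·x² + 76·x + 60    [combine like terms]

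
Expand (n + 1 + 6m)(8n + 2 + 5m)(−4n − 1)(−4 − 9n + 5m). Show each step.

(n + 1 + 6m)(8n + 2 + 5m)(−4n − 1)(−4 − 9n + 5m)
= (8n^2 + 2n + 5mn + 8n + 2 + 5m + 48mn + 12m + 30m^2)(−4n − 1)(−4 − 9n + 5m)    [distributive law]
= (8n^2 + 10n + 53mn + 2 + 17m + 30m^2)(−4n − 1)(−4 − 9n + 5m)    [combine like terms]
= (−32n^3 − 8n^2 − 40n^2 − 10n − 212mn^2 − 53mn − 8n − 2 − 68mn − 17m − 120m^2n − 30m^2)(−4 − 9n + 5m)    [distributive law]
= (−32n^3 − 48n^2 − 18n − 212mn^2 − 121mn − 2 − 17m − 120m^2n − 30m^2)(−4 − 9n + 5m)    [combine like terms]
= 128n^3 + 288n^4 − 160mn^3 + 192n^2 + 432n^3 − 240mn^2 + 72n + 162n^2 − 90mn + 848mn^2 + 1908mn^3 − 1060m^2n^2 + 484mn + 1089mn^2 − 605m^2n + 8 + 18n − 10m + 68m + 153mn − 85m^2 + 480m^2n + 1080m^2n^2 − 600m^3n + 120m^2 + 270m^2n − 150m^3    [distributive law]
= 560n^3 + 288n^4 + 1748mn^3 + 354n^2 + 1697mn^2 + 90n + 547mn + 20m^2n^2 + 145m^2n + 8 + 58m + 35m^2 − 600m^3n − 150m^3    [combine like terms]

560n^3 + 288n^4 + 1748mn^3 + 354n^2 + 1697mn^2 + 90n + 547mn + 20m^2n^2 + 145m^2n + 8 + 58m + 35m^2 − 600m^3n − 150m^3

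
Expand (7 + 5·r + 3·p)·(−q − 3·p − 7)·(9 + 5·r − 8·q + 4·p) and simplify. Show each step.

329·q + 200·q·r + 56·q² + 281·p·q − 574·p − 485·p·r − 249·p² − 441 − 560·r − 25·q·r² + 40·q²·r + 85·p·q·r − 75·p·r² − 105·p²·r − 175·r² + 24·p·q² + 60·p²·q − 36·p³

(7 + 5·r + 3·p)·(−q − 3·p − 7)·(9 + 5·r − 8·q + 4·p)
= (−7·q − 21·p − 49 − 5·q·r − 15·p·r − 35·r − 3·p·q − 9·p² − 21·p)·(9 + 5·r − 8·q + 4·p)    [distributive law]
= (−7·q − 42·p − 49 − 5·q·r − 15·p·r − 35·r − 3·p·q − 9·p²)·(9 + 5·r − 8·q + 4·p)    [combine like terms]
= −63·q − 35·q·r + 56·q² − 28·p·q − 378·p − 210·p·r + 336·p·q − 168·p² − 441 − 245·r + 392·q − 196·p − 45·q·r − 25·q·r² + 40·q²·r − 20·p·q·r − 135·p·r − 75·p·r² + 120·p·q·r − 60·p²·r − 315·r − 175·r² + 280·q·r − 140·p·r − 27·p·q − 15·p·q·r + 24·p·q² − 12·p²·q − 81·p² − 45·p²·r + 72·p²·q − 36·p³    [distributive law]
= 329·q + 200·q·r + 56·q² + 281·p·q − 574·p − 485·p·r − 249·p² − 441 − 560·r − 25·q·r² + 40·q²·r + 85·p·q·r − 75·p·r² − 105·p²·r − 175·r² + 24·p·q² + 60·p²·q − 36·p³    [combine like terms]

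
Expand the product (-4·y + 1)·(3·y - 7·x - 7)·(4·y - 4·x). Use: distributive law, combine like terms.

-48·y^3 + 160·x·y^2 - 112·x^2·y + 124·y^2 - 152·x·y + 28·x^2 - 28·y + 28·x

(-4·y + 1)·(3·y - 7·x - 7)·(4·y - 4·x)
= (-12·y^2 + 28·x·y + 28·y + 3·y - 7·x - 7)·(4·y - 4·x)    [distributive law]
= (-12·y^2 + 28·x·y + 31·y - 7·x - 7)·(4·y - 4·x)    [combine like terms]
= -48·y^3 + 48·x·y^2 + 112·x·y^2 - 112·x^2·y + 124·y^2 - 124·x·y - 28·x·y + 28·x^2 - 28·y + 28·x    [distributive law]
= -48·y^3 + 160·x·y^2 - 112·x^2·y + 124·y^2 - 152·x·y + 28·x^2 - 28·y + 28·x    [combine like terms]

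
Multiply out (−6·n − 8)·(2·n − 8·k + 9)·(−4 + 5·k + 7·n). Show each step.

−442·n^2 + 276·k·n^2 − 84·n^3 − 94·k·n + 240·k^2·n − 224·n − 616·k + 320·k^2 + 288

(−6·n − 8)·(2·n − 8·k + 9)·(−4 + 5·k + 7·n)
= (−12·n^2 + 48·k·n − 54·n − 16·n + 64·k − 72)·(−4 + 5·k + 7·n)    [distributive law]
= (−12·n^2 + 48·k·n − 70·n + 64·k − 72)·(−4 + 5·k + 7·n)    [combine like terms]
= 48·n^2 − 60·k·n^2 − 84·n^3 − 192·k·n + 240·k^2·n + 336·k·n^2 + 280·n − 350·k·n − 490·n^2 − 256·k + 320·k^2 + 448·k·n + 288 − 360·k − 504·n    [distributive law]
= −442·n^2 + 276·k·n^2 − 84·n^3 − 94·k·n + 240·k^2·n − 224·n − 616·k + 320·k^2 + 288    [combine like terms]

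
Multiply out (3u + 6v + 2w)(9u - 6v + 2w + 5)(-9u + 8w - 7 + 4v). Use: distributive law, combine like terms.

-243u^3 - 324u^2 - 216u^2v + 384uvw - 462uv + 468uv^2 + 156uw^2 - 138uw - 105u - 288v^2w + 372v^2 - 144v^3 + 280vw - 210v + 32w^3 + 52w^2 + 16vw^2 - 70w

(3u + 6v + 2w)(9u - 6v + 2w + 5)(-9u + 8w - 7 + 4v)
= (27u^2 - 18uv + 6uw + 15u + 54uv - 36v^2 + 12vw + 30v + 18uw - 12vw + 4w^2 + 10w)(-9u + 8w - 7 + 4v)    [distributive law]
= (27u^2 + 36uv + 24uw + 15u - 36v^2 + 30v + 4w^2 + 10w)(-9u + 8w - 7 + 4v)    [combine like terms]
= -243u^3 + 216u^2w - 189u^2 + 108u^2v - 324u^2v + 288uvw - 252uv + 144uv^2 - 216u^2w + 192uw^2 - 168uw + 96uvw - 135u^2 + 120uw - 105u + 60uv + 324uv^2 - 288v^2w + 252v^2 - 144v^3 - 270uv + 240vw - 210v + 120v^2 - 36uw^2 + 32w^3 - 28w^2 + 16vw^2 - 90uw + 80w^2 - 70w + 40vw    [distributive law]
= -243u^3 - 324u^2 - 216u^2v + 384uvw - 462uv + 468uv^2 + 156uw^2 - 138uw - 105u - 288v^2w + 372v^2 - 144v^3 + 280vw - 210v + 32w^3 + 52w^2 + 16vw^2 - 70w    [combine like terms]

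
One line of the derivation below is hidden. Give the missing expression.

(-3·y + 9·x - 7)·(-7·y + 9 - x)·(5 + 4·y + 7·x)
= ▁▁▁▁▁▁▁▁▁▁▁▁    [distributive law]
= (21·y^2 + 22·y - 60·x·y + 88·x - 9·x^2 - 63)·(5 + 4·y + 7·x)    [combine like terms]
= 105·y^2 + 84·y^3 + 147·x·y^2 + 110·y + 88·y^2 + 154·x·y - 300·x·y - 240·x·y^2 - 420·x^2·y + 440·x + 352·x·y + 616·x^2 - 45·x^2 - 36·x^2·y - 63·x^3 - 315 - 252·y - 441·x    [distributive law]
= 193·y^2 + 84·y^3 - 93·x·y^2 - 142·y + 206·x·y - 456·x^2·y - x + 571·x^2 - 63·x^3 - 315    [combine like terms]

Applying distributive law to the line above:

(21·y^2 - 27·y + 3·x·y - 63·x·y + 81·x - 9·x^2 + 49·y - 63 + 7·x)·(5 + 4·y + 7·x)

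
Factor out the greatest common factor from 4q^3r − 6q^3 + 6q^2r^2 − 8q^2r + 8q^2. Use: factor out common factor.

4q^3r − 6q^3 + 6q^2r^2 − 8q^2r + 8q^2
= 2(2q^3r − 3q^3 + 3q^2r^2 − 4q^2r + 4q^2)    [factor out 2]
= 2q^2(2qr − 3q + 3r^2 − 4r + 4)    [factor out q^2]

2q^2(2qr − 3q + 3r^2 − 4r + 4)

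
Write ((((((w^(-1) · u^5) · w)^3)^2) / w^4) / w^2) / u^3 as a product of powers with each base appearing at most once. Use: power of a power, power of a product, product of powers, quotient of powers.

u^27w^(-6)

((((((w^(-1) · u^5) · w)^3)^2) / w^4) / w^2) / u^3
= (((((w^(-1) · u^5) · w)^6) / w^4) / w^2) / u^3    [power of a power]
= (((((w^(-1) · u^5)^6) · (w^6)) / w^4) / w^2) / u^3    [power of a product]
= ((((((w^(-1))^6) · ((u^5)^6)) · (w^6)) / w^4) / w^2) / u^3    [power of a product]
= ((((w^(-6) · ((u^5)^6)) · (w^6)) / w^4) / w^2) / u^3    [power of a power]
= ((((w^(-6) · u^30) · (w^6)) / w^4) / w^2) / u^3    [power of a power]
= u^27w^(-6)    [quotient of powers; product of powers]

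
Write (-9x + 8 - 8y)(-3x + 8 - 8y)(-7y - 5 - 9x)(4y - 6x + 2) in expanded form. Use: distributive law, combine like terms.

(-9x + 8 - 8y)(-3x + 8 - 8y)(-7y - 5 - 9x)(4y - 6x + 2)
= (27x² - 72x + 72xy - 24x + 64 - 64y + 24xy - 64y + 64y²)(-7y - 5 - 9x)(4y - 6x + 2)    [distributive law]
= (27x² - 96x + 96xy + 64 - 128y + 64y²)(-7y - 5 - 9x)(4y - 6x + 2)    [combine like terms]
= (-189x²y - 135x² - 243x³ + 672xy + 480x + 864x² - 672xy² - 480xy - 864x²y - 448y - 320 - 576x + 896y² + 640y + 1152xy - 448y³ - 320y² - 576xy²)(4y - 6x + 2)    [distributive law]
= (-1053x²y + 729x² - 243x³ + 1344xy - 96x - 1248xy² + 192y - 320 + 576y² - 448y³)(4y - 6x + 2)    [combine like terms]
= -4212x²y² + 6318x³y - 2106x²y + 2916x²y - 4374x³ + 1458x² - 972x³y + 1458x⁴ - 486x³ + 5376xy² - 8064x²y + 2688xy - 384xy + 576x² - 192x - 4992xy³ + 7488x²y² - 2496xy² + 768y² - 1152xy + 384y - 1280y + 1920x - 640 + 2304y³ - 3456xy² + 1152y² - 1792y⁴ + 2688xy³ - 896y³    [distributive law]
= 3276x²y² + 5346x³y - 7254x²y - 4860x³ + 2034x² + 1458x⁴ - 576xy² + 1152xy + 1728x - 2304xy³ + 1920y² - 896y - 640 + 1408y³ - 1792y⁴    [combine like terms]

3276x²y² + 5346x³y - 7254x²y - 4860x³ + 2034x² + 1458x⁴ - 576xy² + 1152xy + 1728x - 2304xy³ + 1920y² - 896y - 640 + 1408y³ - 1792y⁴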